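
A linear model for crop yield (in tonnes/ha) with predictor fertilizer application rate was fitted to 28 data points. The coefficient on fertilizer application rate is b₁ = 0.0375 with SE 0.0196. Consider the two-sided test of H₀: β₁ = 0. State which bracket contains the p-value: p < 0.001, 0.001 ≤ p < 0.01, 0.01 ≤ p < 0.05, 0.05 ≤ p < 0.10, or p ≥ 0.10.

t = 0.0375 / 0.0196 = 1.913.
df = n − 2 = 28 − 2 = 26.
Two-sided p = 2·P(T_{26} > |t|) ≈ 0.0668.
So 0.05 ≤ p < 0.10.

0.05 ≤ p < 0.10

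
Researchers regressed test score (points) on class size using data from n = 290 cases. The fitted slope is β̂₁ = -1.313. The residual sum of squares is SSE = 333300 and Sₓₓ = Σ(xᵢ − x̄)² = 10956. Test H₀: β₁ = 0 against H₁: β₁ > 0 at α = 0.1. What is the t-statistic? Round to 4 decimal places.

MSE = SSE/(n − 2) = 333300/288 = 1157.29.
SE(β̂₁) = √(MSE/Sₓₓ) = √(1157.29/10956) = 0.325009.
t = -1.313 / 0.325009 = -4.0399.
df = n − 2 = 288.
One-sided p ≈ 1.0000, which is ≥ 0.1, so fail to reject H₀.
The data do not give significant evidence that the true slope on class size is positive.

t = -4.0399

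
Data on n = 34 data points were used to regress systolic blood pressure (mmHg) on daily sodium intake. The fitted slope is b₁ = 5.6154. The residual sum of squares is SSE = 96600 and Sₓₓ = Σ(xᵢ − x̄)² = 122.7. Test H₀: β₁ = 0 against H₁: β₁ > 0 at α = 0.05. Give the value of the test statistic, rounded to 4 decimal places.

MSE = SSE/(n − 2) = 96600/32 = 3018.75.
SE(b₁) = √(MSE/Sₓₓ) = √(3018.75/122.7) = 4.96011.
t = 5.6154 / 4.96011 = 1.1321.
df = n − 2 = 32.
One-sided p ≈ 0.1330, which is ≥ 0.05, so fail to reject H₀.
The data do not give significant evidence that the true slope on daily sodium intake is positive.

t = 1.1321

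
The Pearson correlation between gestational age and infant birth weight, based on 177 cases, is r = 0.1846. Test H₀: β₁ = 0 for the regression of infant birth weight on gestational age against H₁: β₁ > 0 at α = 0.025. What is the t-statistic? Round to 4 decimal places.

t = 2.4847

t = r·√(n − 2)/√(1 − r²) = 0.1846·√175/√0.965923 = 2.4847.
df = n − 2 = 175.
One-sided p ≈ 0.0070, which is < 0.025, so reject H₀.
There is evidence of a linear association between gestational age and infant birth weight.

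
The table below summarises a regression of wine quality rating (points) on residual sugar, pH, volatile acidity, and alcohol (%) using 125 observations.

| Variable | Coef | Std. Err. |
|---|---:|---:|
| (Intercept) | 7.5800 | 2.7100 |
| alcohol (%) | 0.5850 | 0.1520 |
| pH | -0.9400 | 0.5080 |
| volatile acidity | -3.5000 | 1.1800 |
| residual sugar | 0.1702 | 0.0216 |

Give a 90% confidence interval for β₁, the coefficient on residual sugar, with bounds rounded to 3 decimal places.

(0.134, 0.206)

Read off: b = 0.1702, SE = 0.0216 for residual sugar.
df = n − k − 1 = 125 − 4 − 1 = 120.
t* = t_{0.05, 120} = 1.657651.
Margin = t* × SE = 1.657651 × 0.0216 = 0.03581.
CI: 0.1702 ± 0.03581 → (0.134, 0.206).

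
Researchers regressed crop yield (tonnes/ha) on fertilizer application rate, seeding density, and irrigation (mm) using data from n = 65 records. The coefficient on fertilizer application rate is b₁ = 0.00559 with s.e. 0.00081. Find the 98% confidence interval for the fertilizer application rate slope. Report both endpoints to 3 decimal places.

df = n − k − 1 = 65 − 3 − 1 = 61.
t* = t_{0.01, 61} = 2.389047.
Margin = t* × SE = 2.389047 × 0.00081 = 0.00194.
CI: 0.00559 ± 0.00194 → (0.004, 0.008).
With 98% confidence, each one-unit increase in fertilizer application rate is associated with a change of between 0.004 and 0.008 tonnes/ha in crop yield, holding the other predictors fixed.

(0.004, 0.008)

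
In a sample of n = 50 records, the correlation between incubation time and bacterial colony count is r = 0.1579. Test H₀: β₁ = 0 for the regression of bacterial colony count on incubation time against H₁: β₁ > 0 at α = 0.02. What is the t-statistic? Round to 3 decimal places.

t = 1.108

t = r·√(n − 2)/√(1 − r²) = 0.1579·√48/√0.975068 = 1.108.
df = n − 2 = 48.
One-sided p ≈ 0.1367, which is ≥ 0.02, so fail to reject H₀.
The data do not give significant evidence of a linear association between incubation time and bacterial colony count.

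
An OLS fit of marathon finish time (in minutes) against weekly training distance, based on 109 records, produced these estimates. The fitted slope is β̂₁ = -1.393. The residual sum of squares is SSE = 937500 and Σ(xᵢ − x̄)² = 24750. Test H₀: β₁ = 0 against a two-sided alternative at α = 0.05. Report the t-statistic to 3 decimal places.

t = -2.341

MSE = SSE/(n − 2) = 937500/107 = 8761.68.
SE(β̂₁) = √(MSE/Sₓₓ) = √(8761.68/24750) = 0.594985.
t = -1.393 / 0.594985 = -2.341.
df = n − 2 = 107.
Two-sided p ≈ 0.0211, which is < 0.05, so reject H₀.
There is evidence that weekly training distance is associated with marathon finish time.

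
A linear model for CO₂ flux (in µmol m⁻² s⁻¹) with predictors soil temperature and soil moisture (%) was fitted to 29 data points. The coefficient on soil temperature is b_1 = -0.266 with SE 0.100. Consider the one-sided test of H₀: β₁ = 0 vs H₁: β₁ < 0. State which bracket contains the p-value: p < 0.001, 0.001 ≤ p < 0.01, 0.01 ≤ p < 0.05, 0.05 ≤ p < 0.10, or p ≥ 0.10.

0.001 ≤ p < 0.01

t = -0.266 / 0.100 = -2.660.
df = n − k − 1 = 29 − 2 − 1 = 26.
One-sided p = P(T_{26} < t) ≈ 0.0066.
So 0.001 ≤ p < 0.01.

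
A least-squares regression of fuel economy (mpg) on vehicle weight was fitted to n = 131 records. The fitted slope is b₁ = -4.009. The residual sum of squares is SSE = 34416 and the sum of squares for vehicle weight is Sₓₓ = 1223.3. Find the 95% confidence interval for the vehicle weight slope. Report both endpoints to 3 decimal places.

MSE = SSE/(n − 2) = 34416/129 = 266.791.
SE(b₁) = √(MSE/Sₓₓ) = √(266.791/1223.3) = 0.467002.
df = n − 2 = 129.
t* = t_{0.025, 129} = 1.978524.
Margin = t* × SE = 1.978524 × 0.467002 = 0.92398.
CI: -4.009 ± 0.92398 → (-4.933, -3.085).
With 95% confidence, each one-unit increase in vehicle weight is associated with a change of between -4.933 and -3.085 mpg in fuel economy.

(-4.933, -3.085)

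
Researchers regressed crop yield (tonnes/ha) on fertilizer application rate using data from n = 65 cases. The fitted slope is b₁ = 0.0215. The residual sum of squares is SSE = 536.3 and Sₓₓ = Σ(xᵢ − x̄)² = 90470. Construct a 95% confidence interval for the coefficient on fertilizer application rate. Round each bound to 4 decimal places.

(0.0021, 0.0409)

MSE = SSE/(n − 2) = 536.3/63 = 8.5127.
SE(b₁) = √(MSE/Sₓₓ) = √(8.5127/90470) = 0.00970021.
df = n − 2 = 63.
t* = t_{0.025, 63} = 1.998341.
Margin = t* × SE = 1.998341 × 0.00970021 = 0.019384.
CI: 0.0215 ± 0.019384 → (0.0021, 0.0409).
With 95% confidence, each one-unit increase in fertilizer application rate is associated with a change of between 0.0021 and 0.0409 tonnes/ha in crop yield.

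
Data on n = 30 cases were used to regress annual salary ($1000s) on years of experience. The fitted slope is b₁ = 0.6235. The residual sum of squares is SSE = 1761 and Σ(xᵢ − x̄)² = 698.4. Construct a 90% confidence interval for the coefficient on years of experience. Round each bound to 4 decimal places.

MSE = SSE/(n − 2) = 1761/28 = 62.8929.
SE(b₁) = √(MSE/Sₓₓ) = √(62.8929/698.4) = 0.300088.
df = n − 2 = 28.
t* = t_{0.05, 28} = 1.701131.
Margin = t* × SE = 1.701131 × 0.300088 = 0.510489.
CI: 0.6235 ± 0.510489 → (0.1130, 1.1340).
With 90% confidence, each one-unit increase in years of experience is associated with a change of between 0.1130 and 1.1340 $1000s in annual salary.

(0.1130, 1.1340)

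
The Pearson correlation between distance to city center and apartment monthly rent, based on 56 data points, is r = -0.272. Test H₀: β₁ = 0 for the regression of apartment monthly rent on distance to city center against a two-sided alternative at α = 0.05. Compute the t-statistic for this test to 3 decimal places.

t = -2.077

t = r·√(n − 2)/√(1 − r²) = -0.272·√54/√0.926016 = -2.077.
df = n − 2 = 54.
Two-sided p ≈ 0.0426, which is < 0.05, so reject H₀.
There is evidence of a linear association between distance to city center and apartment monthly rent.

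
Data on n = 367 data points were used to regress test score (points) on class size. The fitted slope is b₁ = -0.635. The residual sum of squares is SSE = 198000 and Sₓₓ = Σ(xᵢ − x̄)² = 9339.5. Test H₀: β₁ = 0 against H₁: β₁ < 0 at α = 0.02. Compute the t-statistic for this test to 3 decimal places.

t = -2.635

MSE = SSE/(n − 2) = 198000/365 = 542.466.
SE(b₁) = √(MSE/Sₓₓ) = √(542.466/9339.5) = 0.241004.
t = -0.635 / 0.241004 = -2.635.
df = n − 2 = 365.
One-sided p ≈ 0.0044, which is < 0.02, so reject H₀.
There is evidence that the true slope on class size is negative.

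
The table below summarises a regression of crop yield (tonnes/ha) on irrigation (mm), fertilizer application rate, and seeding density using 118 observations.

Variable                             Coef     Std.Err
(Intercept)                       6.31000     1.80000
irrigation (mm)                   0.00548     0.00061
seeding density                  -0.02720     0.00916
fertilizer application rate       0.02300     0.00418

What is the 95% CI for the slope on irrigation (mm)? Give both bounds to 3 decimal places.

(0.004, 0.007)

Read off: b = 0.00548, SE = 0.00061 for irrigation (mm).
df = n − k − 1 = 118 − 3 − 1 = 114.
t* = t_{0.025, 114} = 1.980992.
Margin = t* × SE = 1.980992 × 0.00061 = 0.00121.
CI: 0.00548 ± 0.00121 → (0.004, 0.007).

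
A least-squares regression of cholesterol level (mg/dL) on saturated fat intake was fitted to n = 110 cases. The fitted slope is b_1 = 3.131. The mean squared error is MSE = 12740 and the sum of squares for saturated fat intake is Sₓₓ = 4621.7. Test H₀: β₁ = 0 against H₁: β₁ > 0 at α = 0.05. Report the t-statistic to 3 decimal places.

t = 1.886

SE(b_1) = √(MSE/Sₓₓ) = √(12740/4621.7) = 1.66029.
t = 3.131 / 1.66029 = 1.886.
df = n − 2 = 108.
One-sided p ≈ 0.0310, which is < 0.05, so reject H₀.
There is evidence that the true slope on saturated fat intake is positive.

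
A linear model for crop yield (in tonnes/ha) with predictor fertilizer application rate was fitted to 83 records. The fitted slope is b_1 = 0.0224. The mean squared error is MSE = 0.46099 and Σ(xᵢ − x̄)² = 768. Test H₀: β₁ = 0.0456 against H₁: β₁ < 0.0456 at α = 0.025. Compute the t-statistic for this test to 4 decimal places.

t = -0.9469

SE(b_1) = √(MSE/Sₓₓ) = √(0.46099/768) = 0.0244999.
t = (0.0224 − 0.0456) / 0.0244999 = -0.9469.
df = n − 2 = 81.
One-sided p ≈ 0.1732, which is ≥ 0.025, so fail to reject H₀.
The data do not give significant evidence that the true slope on fertilizer application rate is below 0.0456 tonnes/ha per unit.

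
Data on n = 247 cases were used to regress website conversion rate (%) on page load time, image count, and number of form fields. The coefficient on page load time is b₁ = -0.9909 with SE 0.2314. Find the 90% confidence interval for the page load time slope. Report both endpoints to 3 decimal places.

df = n − k − 1 = 247 − 3 − 1 = 243.
t* = t_{0.05, 243} = 1.651148.
Margin = t* × SE = 1.651148 × 0.2314 = 0.38208.
CI: -0.9909 ± 0.38208 → (-1.373, -0.609).
With 90% confidence, each one-unit increase in page load time is associated with a change of between -1.373 and -0.609 % in website conversion rate, holding the other predictors fixed.

(-1.373, -0.609)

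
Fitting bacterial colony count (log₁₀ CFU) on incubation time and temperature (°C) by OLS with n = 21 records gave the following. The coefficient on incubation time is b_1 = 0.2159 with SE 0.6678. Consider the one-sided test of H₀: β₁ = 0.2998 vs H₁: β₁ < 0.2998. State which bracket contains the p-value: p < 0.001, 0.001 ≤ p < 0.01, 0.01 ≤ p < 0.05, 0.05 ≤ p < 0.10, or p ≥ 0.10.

p ≥ 0.10

t = (0.2159 − 0.2998) / 0.6678 = -0.126.
df = n − k − 1 = 21 − 2 − 1 = 18.
One-sided p = P(T_{18} < t) ≈ 0.4507.
So p ≥ 0.10.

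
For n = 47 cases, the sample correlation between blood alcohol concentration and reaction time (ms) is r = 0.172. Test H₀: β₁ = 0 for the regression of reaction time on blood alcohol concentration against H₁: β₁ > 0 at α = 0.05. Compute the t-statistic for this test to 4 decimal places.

t = 1.1713

t = r·√(n − 2)/√(1 − r²) = 0.172·√45/√0.970416 = 1.1713.
df = n − 2 = 45.
One-sided p ≈ 0.1238, which is ≥ 0.05, so fail to reject H₀.
The data do not give significant evidence of a linear association between blood alcohol concentration and reaction time.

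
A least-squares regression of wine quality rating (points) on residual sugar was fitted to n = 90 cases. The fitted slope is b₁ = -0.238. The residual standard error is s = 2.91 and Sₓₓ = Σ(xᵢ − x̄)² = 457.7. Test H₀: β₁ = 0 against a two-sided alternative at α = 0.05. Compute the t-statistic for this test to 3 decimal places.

t = -1.750

SE(b₁) = s/√Sₓₓ = 2.91/√457.7 = 0.13602.
t = -0.238 / 0.13602 = -1.750.
df = n − 2 = 88.
Two-sided p ≈ 0.0836, which is ≥ 0.05, so fail to reject H₀.
The data do not give significant evidence of an association between residual sugar and wine quality rating.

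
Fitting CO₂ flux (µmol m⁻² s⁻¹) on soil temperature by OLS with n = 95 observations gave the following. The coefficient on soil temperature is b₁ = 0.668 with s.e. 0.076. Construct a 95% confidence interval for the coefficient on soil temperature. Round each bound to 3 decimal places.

df = n − 2 = 95 − 2 = 93.
t* = t_{0.025, 93} = 1.985802.
Margin = t* × SE = 1.985802 × 0.076 = 0.15092.
CI: 0.668 ± 0.15092 → (0.517, 0.819).
With 95% confidence, each one-unit increase in soil temperature is associated with a change of between 0.517 and 0.819 µmol m⁻² s⁻¹ in CO₂ flux.

(0.517, 0.819)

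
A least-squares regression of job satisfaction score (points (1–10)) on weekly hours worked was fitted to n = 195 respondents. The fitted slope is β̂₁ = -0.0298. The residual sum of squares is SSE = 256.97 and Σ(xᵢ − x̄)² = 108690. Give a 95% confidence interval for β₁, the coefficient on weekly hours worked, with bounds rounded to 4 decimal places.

(-0.0367, -0.0229)

MSE = SSE/(n − 2) = 256.97/193 = 1.33145.
SE(β̂₁) = √(MSE/Sₓₓ) = √(1.33145/108690) = 0.0035.
df = n − 2 = 193.
t* = t_{0.025, 193} = 1.972332.
Margin = t* × SE = 1.972332 × 0.0035 = 0.006903.
CI: -0.0298 ± 0.006903 → (-0.0367, -0.0229).
With 95% confidence, each one-unit increase in weekly hours worked is associated with a change of between -0.0367 and -0.0229 points (1–10) in job satisfaction score.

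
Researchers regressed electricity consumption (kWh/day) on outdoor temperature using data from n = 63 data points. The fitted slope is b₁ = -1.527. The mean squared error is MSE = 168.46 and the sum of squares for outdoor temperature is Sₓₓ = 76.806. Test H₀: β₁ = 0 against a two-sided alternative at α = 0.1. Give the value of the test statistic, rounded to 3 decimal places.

SE(b₁) = √(MSE/Sₓₓ) = √(168.46/76.806) = 1.48099.
t = -1.527 / 1.48099 = -1.031.
df = n − 2 = 61.
Two-sided p ≈ 0.3066, which is ≥ 0.1, so fail to reject H₀.
The data do not give significant evidence of an association between outdoor temperature and electricity consumption.

t = -1.031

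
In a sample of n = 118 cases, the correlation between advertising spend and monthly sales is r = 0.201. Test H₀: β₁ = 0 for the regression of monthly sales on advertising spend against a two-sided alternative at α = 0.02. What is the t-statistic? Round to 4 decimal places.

t = 2.2099

t = r·√(n − 2)/√(1 − r²) = 0.201·√116/√0.959599 = 2.2099.
df = n − 2 = 116.
Two-sided p ≈ 0.0291, which is ≥ 0.02, so fail to reject H₀.
The data do not give significant evidence of a linear association between advertising spend and monthly sales.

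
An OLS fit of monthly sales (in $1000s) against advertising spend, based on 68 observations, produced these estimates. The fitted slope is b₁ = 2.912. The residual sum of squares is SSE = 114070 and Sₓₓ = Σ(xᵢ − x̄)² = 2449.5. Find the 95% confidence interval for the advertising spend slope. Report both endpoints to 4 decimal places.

MSE = SSE/(n − 2) = 114070/66 = 1728.33.
SE(b₁) = √(MSE/Sₓₓ) = √(1728.33/2449.5) = 0.839992.
df = n − 2 = 66.
t* = t_{0.025, 66} = 1.996564.
Margin = t* × SE = 1.996564 × 0.839992 = 1.677098.
CI: 2.912 ± 1.677098 → (1.2349, 4.5891).
With 95% confidence, each one-unit increase in advertising spend is associated with a change of between 1.2349 and 4.5891 $1000s in monthly sales.

(1.2349, 4.5891)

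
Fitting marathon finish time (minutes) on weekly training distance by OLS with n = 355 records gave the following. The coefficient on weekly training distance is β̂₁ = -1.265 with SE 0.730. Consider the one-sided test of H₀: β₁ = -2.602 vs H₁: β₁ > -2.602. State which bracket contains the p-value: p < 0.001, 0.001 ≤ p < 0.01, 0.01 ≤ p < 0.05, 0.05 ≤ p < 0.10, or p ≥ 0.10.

t = (-1.265 − (-2.602)) / 0.730 = 1.832.
df = n − 2 = 355 − 2 = 353.
One-sided p = P(T_{353} > t) ≈ 0.0339.
So 0.01 ≤ p < 0.05.

0.01 ≤ p < 0.05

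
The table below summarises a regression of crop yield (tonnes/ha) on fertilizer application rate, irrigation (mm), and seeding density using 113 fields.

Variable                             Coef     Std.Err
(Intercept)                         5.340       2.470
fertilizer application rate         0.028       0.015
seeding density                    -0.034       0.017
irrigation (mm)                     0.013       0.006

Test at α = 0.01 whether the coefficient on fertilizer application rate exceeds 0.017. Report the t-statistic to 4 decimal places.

Read off: b = 0.028, SE = 0.015 for fertilizer application rate.
H₀: β₁ = 0.017 vs H₁: β₁ > 0.017.
t = (0.028 − 0.017) / 0.015 = 0.7333.
df = n − k − 1 = 113 − 3 − 1 = 109.
One-sided p ≈ 0.2325, which is ≥ 0.01, so fail to reject H₀.
The data do not give significant evidence that the true slope on fertilizer application rate exceeds 0.017 tonnes/ha per unit, holding the other predictors fixed.

t = 0.7333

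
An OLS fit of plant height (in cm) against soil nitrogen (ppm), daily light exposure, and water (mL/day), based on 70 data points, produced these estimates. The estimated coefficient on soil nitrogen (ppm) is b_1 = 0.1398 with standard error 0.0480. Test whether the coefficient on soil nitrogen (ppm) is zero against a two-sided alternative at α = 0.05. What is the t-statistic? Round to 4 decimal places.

H₀: β₁ = 0 vs H₁: β₁ ≠ 0.
t = (b_1 − β₁⁰)/SE = 0.1398 / 0.0480 = 2.9125.
df = n − k − 1 = 70 − 3 − 1 = 66.
Two-sided p ≈ 0.0049, which is < 0.05, so reject H₀.
There is evidence that soil nitrogen (ppm) is associated with plant height, holding the other predictors fixed.

t = 2.9125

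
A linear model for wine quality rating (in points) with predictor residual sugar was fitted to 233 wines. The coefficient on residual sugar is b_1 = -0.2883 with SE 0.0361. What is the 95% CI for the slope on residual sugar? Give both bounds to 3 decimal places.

df = n − 2 = 233 − 2 = 231.
t* = t_{0.025, 231} = 1.970287.
Margin = t* × SE = 1.970287 × 0.0361 = 0.07113.
CI: -0.2883 ± 0.07113 → (-0.359, -0.217).
With 95% confidence, each one-unit increase in residual sugar is associated with a change of between -0.359 and -0.217 points in wine quality rating.

(-0.359, -0.217)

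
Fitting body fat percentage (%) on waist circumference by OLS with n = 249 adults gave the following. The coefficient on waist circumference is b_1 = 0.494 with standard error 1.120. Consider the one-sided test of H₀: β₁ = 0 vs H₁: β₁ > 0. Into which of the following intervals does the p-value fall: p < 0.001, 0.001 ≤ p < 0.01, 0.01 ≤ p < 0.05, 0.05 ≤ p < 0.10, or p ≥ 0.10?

t = 0.494 / 1.120 = 0.441.
df = n − 2 = 249 − 2 = 247.
One-sided p = P(T_{247} > t) ≈ 0.3298.
So p ≥ 0.10.

p ≥ 0.10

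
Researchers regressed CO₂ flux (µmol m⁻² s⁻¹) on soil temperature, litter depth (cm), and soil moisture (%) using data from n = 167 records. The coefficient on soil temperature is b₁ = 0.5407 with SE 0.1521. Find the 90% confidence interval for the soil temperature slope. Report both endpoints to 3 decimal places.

df = n − k − 1 = 167 − 3 − 1 = 163.
t* = t_{0.05, 163} = 1.654256.
Margin = t* × SE = 1.654256 × 0.1521 = 0.25161.
CI: 0.5407 ± 0.25161 → (0.289, 0.792).
With 90% confidence, each one-unit increase in soil temperature is associated with a change of between 0.289 and 0.792 µmol m⁻² s⁻¹ in CO₂ flux, holding the other predictors fixed.

(0.289, 0.792)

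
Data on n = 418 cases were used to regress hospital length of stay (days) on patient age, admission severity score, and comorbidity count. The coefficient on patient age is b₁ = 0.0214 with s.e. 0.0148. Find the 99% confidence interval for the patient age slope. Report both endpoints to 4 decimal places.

(-0.0169, 0.0597)

df = n − k − 1 = 418 − 3 − 1 = 414.
t* = t_{0.005, 414} = 2.587757.
Margin = t* × SE = 2.587757 × 0.0148 = 0.038299.
CI: 0.0214 ± 0.038299 → (-0.0169, 0.0597).
With 99% confidence, each one-unit increase in patient age is associated with a change of between -0.0169 and 0.0597 days in hospital length of stay, holding the other predictors fixed.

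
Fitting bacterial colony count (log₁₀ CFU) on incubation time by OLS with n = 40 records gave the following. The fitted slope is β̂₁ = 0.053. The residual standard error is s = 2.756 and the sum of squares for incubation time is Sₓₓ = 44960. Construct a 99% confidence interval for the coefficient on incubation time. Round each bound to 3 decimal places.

SE(β̂₁) = s/√Sₓₓ = 2.756/√44960 = 0.0129977.
df = n − 2 = 38.
t* = t_{0.005, 38} = 2.711558.
Margin = t* × SE = 2.711558 × 0.0129977 = 0.03524.
CI: 0.053 ± 0.03524 → (0.018, 0.088).
With 99% confidence, each one-unit increase in incubation time is associated with a change of between 0.018 and 0.088 log₁₀ CFU in bacterial colony count.

(0.018, 0.088)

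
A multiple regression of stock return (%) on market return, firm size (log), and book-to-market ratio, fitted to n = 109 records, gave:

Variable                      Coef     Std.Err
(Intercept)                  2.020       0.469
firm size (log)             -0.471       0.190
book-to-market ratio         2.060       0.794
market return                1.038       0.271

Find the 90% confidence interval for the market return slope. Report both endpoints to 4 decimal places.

Read off: b = 1.038, SE = 0.271 for market return.
df = n − k − 1 = 109 − 3 − 1 = 105.
t* = t_{0.05, 105} = 1.659495.
Margin = t* × SE = 1.659495 × 0.271 = 0.449723.
CI: 1.038 ± 0.449723 → (0.5883, 1.4877).

(0.5883, 1.4877)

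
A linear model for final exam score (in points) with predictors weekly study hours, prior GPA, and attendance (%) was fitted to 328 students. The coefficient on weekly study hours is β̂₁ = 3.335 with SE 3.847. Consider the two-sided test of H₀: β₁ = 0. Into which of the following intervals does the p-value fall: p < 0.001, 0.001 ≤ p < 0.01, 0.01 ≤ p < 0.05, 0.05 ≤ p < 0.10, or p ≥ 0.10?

t = 3.335 / 3.847 = 0.867.
df = n − k − 1 = 328 − 3 − 1 = 324.
Two-sided p = 2·P(T_{324} > |t|) ≈ 0.3866.
So p ≥ 0.10.

p ≥ 0.10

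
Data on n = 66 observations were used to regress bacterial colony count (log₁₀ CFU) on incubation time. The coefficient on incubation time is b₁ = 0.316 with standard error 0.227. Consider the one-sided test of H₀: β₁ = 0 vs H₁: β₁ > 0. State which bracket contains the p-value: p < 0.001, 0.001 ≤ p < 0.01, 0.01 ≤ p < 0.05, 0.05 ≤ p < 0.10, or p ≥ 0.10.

0.05 ≤ p < 0.10

t = 0.316 / 0.227 = 1.392.
df = n − 2 = 66 − 2 = 64.
One-sided p = P(T_{64} > t) ≈ 0.0844.
So 0.05 ≤ p < 0.10.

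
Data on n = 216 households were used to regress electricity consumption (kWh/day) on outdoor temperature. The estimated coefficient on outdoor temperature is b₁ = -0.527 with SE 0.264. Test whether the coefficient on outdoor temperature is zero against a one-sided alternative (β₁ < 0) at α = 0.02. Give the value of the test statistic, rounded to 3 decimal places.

t = -1.996

H₀: β₁ = 0 vs H₁: β₁ < 0.
t = (b₁ − β₁⁰)/SE = -0.527 / 0.264 = -1.996.
df = n − 2 = 216 − 2 = 214.
One-sided p ≈ 0.0236, which is ≥ 0.02, so fail to reject H₀.
The data do not give significant evidence that the true slope on outdoor temperature is negative.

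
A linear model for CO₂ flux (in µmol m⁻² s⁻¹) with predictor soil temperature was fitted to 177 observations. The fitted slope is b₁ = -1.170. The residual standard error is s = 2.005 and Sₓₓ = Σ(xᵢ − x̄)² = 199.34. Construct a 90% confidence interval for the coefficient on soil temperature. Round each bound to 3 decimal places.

SE(b₁) = s/√Sₓₓ = 2.005/√199.34 = 0.142009.
df = n − 2 = 175.
t* = t_{0.05, 175} = 1.653607.
Margin = t* × SE = 1.653607 × 0.142009 = 0.23483.
CI: -1.170 ± 0.23483 → (-1.405, -0.935).
With 90% confidence, each one-unit increase in soil temperature is associated with a change of between -1.405 and -0.935 µmol m⁻² s⁻¹ in CO₂ flux.

(-1.405, -0.935)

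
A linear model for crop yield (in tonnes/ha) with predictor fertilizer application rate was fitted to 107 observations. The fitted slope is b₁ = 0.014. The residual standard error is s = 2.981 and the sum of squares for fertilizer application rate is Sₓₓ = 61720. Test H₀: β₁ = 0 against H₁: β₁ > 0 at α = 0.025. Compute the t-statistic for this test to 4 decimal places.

t = 1.1668

SE(b₁) = s/√Sₓₓ = 2.981/√61720 = 0.0119991.
t = 0.014 / 0.0119991 = 1.1668.
df = n − 2 = 105.
One-sided p ≈ 0.1230, which is ≥ 0.025, so fail to reject H₀.
The data do not give significant evidence that the true slope on fertilizer application rate is positive.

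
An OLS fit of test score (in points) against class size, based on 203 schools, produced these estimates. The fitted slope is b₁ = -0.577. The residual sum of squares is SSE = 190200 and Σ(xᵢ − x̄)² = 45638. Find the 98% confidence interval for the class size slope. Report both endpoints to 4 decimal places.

(-0.9147, -0.2393)

MSE = SSE/(n − 2) = 190200/201 = 946.269.
SE(b₁) = √(MSE/Sₓₓ) = √(946.269/45638) = 0.143994.
df = n − 2 = 201.
t* = t_{0.01, 201} = 2.345043.
Margin = t* × SE = 2.345043 × 0.143994 = 0.337672.
CI: -0.577 ± 0.337672 → (-0.9147, -0.2393).
With 98% confidence, each one-unit increase in class size is associated with a change of between -0.9147 and -0.2393 points in test score.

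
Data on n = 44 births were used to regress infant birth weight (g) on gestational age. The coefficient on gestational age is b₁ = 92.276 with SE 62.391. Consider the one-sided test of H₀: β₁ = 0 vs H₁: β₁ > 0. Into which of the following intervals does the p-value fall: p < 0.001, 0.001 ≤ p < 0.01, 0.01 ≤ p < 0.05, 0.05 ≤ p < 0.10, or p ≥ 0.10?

t = 92.276 / 62.391 = 1.479.
df = n − 2 = 44 − 2 = 42.
One-sided p = P(T_{42} > t) ≈ 0.0733.
So 0.05 ≤ p < 0.10.

0.05 ≤ p < 0.10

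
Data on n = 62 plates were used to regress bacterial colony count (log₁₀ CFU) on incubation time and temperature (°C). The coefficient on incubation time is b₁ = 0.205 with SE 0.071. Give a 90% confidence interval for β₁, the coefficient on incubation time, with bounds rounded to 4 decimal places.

(0.0864, 0.3236)

df = n − k − 1 = 62 − 2 − 1 = 59.
t* = t_{0.05, 59} = 1.671093.
Margin = t* × SE = 1.671093 × 0.071 = 0.118648.
CI: 0.205 ± 0.118648 → (0.0864, 0.3236).
With 90% confidence, each one-unit increase in incubation time is associated with a change of between 0.0864 and 0.3236 log₁₀ CFU in bacterial colony count, holding the other predictors fixed.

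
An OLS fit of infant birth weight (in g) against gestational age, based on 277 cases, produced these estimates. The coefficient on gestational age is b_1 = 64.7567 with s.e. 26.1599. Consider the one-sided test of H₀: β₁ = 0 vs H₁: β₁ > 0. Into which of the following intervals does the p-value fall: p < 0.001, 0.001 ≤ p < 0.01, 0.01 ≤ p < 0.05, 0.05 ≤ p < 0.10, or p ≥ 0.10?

0.001 ≤ p < 0.01

t = 64.7567 / 26.1599 = 2.475.
df = n − 2 = 277 − 2 = 275.
One-sided p = P(T_{275} > t) ≈ 0.0070.
So 0.001 ≤ p < 0.01.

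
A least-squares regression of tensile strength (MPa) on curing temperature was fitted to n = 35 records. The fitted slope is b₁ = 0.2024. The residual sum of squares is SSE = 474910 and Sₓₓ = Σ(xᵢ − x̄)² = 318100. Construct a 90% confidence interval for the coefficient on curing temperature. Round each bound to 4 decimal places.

MSE = SSE/(n − 2) = 474910/33 = 14391.2.
SE(b₁) = √(MSE/Sₓₓ) = √(14391.2/318100) = 0.2127.
df = n − 2 = 33.
t* = t_{0.05, 33} = 1.69236.
Margin = t* × SE = 1.69236 × 0.2127 = 0.359965.
CI: 0.2024 ± 0.359965 → (-0.1576, 0.5624).
With 90% confidence, each one-unit increase in curing temperature is associated with a change of between -0.1576 and 0.5624 MPa in tensile strength.

(-0.1576, 0.5624)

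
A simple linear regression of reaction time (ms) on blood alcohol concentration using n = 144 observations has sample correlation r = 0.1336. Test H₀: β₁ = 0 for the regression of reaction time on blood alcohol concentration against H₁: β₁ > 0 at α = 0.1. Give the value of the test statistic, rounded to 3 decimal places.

t = 1.606

t = r·√(n − 2)/√(1 − r²) = 0.1336·√142/√0.982151 = 1.606.
df = n − 2 = 142.
One-sided p ≈ 0.0552, which is < 0.1, so reject H₀.
There is evidence of a linear association between blood alcohol concentration and reaction time.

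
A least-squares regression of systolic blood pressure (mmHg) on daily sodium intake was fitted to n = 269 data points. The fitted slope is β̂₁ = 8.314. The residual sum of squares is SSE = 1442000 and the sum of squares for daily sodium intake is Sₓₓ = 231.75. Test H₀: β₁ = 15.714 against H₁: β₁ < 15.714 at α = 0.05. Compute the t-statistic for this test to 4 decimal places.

MSE = SSE/(n − 2) = 1442000/267 = 5400.75.
SE(β̂₁) = √(MSE/Sₓₓ) = √(5400.75/231.75) = 4.82744.
t = (8.314 − 15.714) / 4.82744 = -1.5329.
df = n − 2 = 267.
One-sided p ≈ 0.0632, which is ≥ 0.05, so fail to reject H₀.
The data do not give significant evidence that the true slope on daily sodium intake is below 15.714 mmHg per unit.

t = -1.5329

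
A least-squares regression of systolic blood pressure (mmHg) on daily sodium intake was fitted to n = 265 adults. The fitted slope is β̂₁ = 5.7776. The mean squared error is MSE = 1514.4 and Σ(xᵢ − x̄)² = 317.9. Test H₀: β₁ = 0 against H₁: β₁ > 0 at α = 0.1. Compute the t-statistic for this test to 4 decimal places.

t = 2.6471

SE(β̂₁) = √(MSE/Sₓₓ) = √(1514.4/317.9) = 2.1826.
t = 5.7776 / 2.1826 = 2.6471.
df = n − 2 = 263.
One-sided p ≈ 0.0043, which is < 0.1, so reject H₀.
There is evidence that the true slope on daily sodium intake is positive.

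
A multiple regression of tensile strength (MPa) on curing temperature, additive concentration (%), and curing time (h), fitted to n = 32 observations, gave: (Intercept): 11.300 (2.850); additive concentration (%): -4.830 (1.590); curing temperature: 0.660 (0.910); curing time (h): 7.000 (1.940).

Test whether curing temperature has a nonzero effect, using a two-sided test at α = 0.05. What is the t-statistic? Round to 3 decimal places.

Read off: b = 0.660, SE = 0.910 for curing temperature.
H₀: β₁ = 0 vs H₁: β₁ ≠ 0.
t = 0.660 / 0.910 = 0.725.
df = n − k − 1 = 32 − 3 − 1 = 28.
Two-sided p ≈ 0.4743, which is ≥ 0.05, so fail to reject H₀.
The data do not give significant evidence of an association between curing temperature and tensile strength, after adjusting for the other predictors.

t = 0.725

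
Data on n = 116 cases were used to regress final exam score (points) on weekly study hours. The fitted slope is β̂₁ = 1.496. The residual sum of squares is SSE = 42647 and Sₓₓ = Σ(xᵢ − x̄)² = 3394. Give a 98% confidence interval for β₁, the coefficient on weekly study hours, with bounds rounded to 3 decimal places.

(0.713, 2.279)

MSE = SSE/(n − 2) = 42647/114 = 374.096.
SE(β̂₁) = √(MSE/Sₓₓ) = √(374.096/3394) = 0.331998.
df = n − 2 = 114.
t* = t_{0.01, 114} = 2.359504.
Margin = t* × SE = 2.359504 × 0.331998 = 0.78335.
CI: 1.496 ± 0.78335 → (0.713, 2.279).
With 98% confidence, each one-unit increase in weekly study hours is associated with a change of between 0.713 and 2.279 points in final exam score.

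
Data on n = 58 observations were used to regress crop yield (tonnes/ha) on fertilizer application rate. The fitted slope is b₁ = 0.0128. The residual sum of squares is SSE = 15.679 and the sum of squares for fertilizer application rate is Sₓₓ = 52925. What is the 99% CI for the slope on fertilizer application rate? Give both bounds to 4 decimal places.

(0.0067, 0.0189)

MSE = SSE/(n − 2) = 15.679/56 = 0.279982.
SE(b₁) = √(MSE/Sₓₓ) = √(0.279982/52925) = 0.00230004.
df = n − 2 = 56.
t* = t_{0.005, 56} = 2.666512.
Margin = t* × SE = 2.666512 × 0.00230004 = 0.006133.
CI: 0.0128 ± 0.006133 → (0.0067, 0.0189).
With 99% confidence, each one-unit increase in fertilizer application rate is associated with a change of between 0.0067 and 0.0189 tonnes/ha in crop yield.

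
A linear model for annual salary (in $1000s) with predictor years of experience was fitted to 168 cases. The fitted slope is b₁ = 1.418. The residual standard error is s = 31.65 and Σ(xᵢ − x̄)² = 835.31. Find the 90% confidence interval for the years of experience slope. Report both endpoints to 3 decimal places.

(-0.393, 3.229)

SE(b₁) = s/√Sₓₓ = 31.65/√835.31 = 1.09509.
df = n − 2 = 166.
t* = t_{0.05, 166} = 1.654085.
Margin = t* × SE = 1.654085 × 1.09509 = 1.81137.
CI: 1.418 ± 1.81137 → (-0.393, 3.229).
With 90% confidence, each one-unit increase in years of experience is associated with a change of between -0.393 and 3.229 $1000s in annual salary.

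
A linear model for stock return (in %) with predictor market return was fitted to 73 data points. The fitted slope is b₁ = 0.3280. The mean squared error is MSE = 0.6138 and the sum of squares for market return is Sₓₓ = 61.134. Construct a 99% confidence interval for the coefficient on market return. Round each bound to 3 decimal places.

(0.063, 0.593)

SE(b₁) = √(MSE/Sₓₓ) = √(0.6138/61.134) = 0.100201.
df = n − 2 = 71.
t* = t_{0.005, 71} = 2.646863.
Margin = t* × SE = 2.646863 × 0.100201 = 0.26522.
CI: 0.3280 ± 0.26522 → (0.063, 0.593).
With 99% confidence, each one-unit increase in market return is associated with a change of between 0.063 and 0.593 % in stock return.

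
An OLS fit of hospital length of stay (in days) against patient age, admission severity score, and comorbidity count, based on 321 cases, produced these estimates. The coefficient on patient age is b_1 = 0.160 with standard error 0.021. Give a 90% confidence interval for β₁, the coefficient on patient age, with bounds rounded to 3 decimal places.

df = n − k − 1 = 321 − 3 − 1 = 317.
t* = t_{0.05, 317} = 1.649675.
Margin = t* × SE = 1.649675 × 0.021 = 0.03464.
CI: 0.160 ± 0.03464 → (0.125, 0.195).
With 90% confidence, each one-unit increase in patient age is associated with a change of between 0.125 and 0.195 days in hospital length of stay, holding the other predictors fixed.

(0.125, 0.195)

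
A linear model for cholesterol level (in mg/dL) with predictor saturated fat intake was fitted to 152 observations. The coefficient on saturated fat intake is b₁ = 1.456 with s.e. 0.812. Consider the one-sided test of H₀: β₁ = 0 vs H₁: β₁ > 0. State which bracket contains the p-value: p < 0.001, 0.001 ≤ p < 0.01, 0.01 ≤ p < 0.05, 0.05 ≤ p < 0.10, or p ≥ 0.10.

t = 1.456 / 0.812 = 1.793.
df = n − 2 = 152 − 2 = 150.
One-sided p = P(T_{150} > t) ≈ 0.0375.
So 0.01 ≤ p < 0.05.

0.01 ≤ p < 0.05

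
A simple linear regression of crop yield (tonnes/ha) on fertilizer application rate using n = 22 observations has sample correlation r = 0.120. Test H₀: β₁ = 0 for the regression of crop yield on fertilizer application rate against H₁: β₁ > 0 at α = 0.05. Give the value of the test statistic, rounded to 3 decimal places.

t = 0.541

t = r·√(n − 2)/√(1 − r²) = 0.120·√20/√0.9856 = 0.541.
df = n − 2 = 20.
One-sided p ≈ 0.2974, which is ≥ 0.05, so fail to reject H₀.
The data do not give significant evidence of a linear association between fertilizer application rate and crop yield.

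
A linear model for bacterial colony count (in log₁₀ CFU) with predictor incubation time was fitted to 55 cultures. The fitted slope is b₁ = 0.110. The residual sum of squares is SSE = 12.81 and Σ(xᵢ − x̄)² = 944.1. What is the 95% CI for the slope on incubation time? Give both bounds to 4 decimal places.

MSE = SSE/(n − 2) = 12.81/53 = 0.241698.
SE(b₁) = √(MSE/Sₓₓ) = √(0.241698/944.1) = 0.0160003.
df = n − 2 = 53.
t* = t_{0.025, 53} = 2.005746.
Margin = t* × SE = 2.005746 × 0.0160003 = 0.032093.
CI: 0.110 ± 0.032093 → (0.0779, 0.1421).
With 95% confidence, each one-unit increase in incubation time is associated with a change of between 0.0779 and 0.1421 log₁₀ CFU in bacterial colony count.

(0.0779, 0.1421)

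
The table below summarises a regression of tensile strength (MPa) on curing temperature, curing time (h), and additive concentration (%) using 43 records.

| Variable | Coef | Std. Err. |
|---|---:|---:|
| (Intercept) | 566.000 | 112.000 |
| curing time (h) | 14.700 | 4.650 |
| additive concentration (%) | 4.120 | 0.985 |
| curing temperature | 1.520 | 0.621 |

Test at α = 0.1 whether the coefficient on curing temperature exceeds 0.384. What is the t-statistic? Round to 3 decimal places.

t = 1.829

Read off: b = 1.520, SE = 0.621 for curing temperature.
H₀: β₁ = 0.384 vs H₁: β₁ > 0.384.
t = (1.520 − 0.384) / 0.621 = 1.829.
df = n − k − 1 = 43 − 3 − 1 = 39.
One-sided p ≈ 0.0375, which is < 0.1, so reject H₀.
There is evidence that the true slope on curing temperature exceeds 0.384 MPa per unit, holding the other predictors fixed.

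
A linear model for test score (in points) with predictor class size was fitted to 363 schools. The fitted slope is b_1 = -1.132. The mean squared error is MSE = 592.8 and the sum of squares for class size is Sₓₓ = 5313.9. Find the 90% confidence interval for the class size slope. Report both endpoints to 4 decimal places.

SE(b_1) = √(MSE/Sₓₓ) = √(592.8/5313.9) = 0.334001.
df = n − 2 = 361.
t* = t_{0.05, 361} = 1.649086.
Margin = t* × SE = 1.649086 × 0.334001 = 0.550796.
CI: -1.132 ± 0.550796 → (-1.6828, -0.5812).
With 90% confidence, each one-unit increase in class size is associated with a change of between -1.6828 and -0.5812 points in test score.

(-1.6828, -0.5812)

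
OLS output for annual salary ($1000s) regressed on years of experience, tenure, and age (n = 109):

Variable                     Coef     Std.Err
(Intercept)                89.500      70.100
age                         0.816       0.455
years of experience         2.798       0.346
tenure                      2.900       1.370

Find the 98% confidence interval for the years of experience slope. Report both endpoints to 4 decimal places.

Read off: b = 2.798, SE = 0.346 for years of experience.
df = n − k − 1 = 109 − 3 − 1 = 105.
t* = t_{0.01, 105} = 2.362388.
Margin = t* × SE = 2.362388 × 0.346 = 0.817386.
CI: 2.798 ± 0.817386 → (1.9806, 3.6154).

(1.9806, 3.6154)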